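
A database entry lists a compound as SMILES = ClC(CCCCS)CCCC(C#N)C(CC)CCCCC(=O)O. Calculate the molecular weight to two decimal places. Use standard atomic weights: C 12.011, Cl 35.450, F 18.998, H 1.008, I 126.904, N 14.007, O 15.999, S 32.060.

361.97 g/mol

First, the molecular formula is C18H32ClNO2S (counting implicit H from valence).
  C: 18 × 12.011 = 216.198
  Cl: 1 × 35.450 = 35.450
  H: 32 × 1.008 = 32.256
  N: 1 × 14.007 = 14.007
  O: 2 × 15.999 = 31.998
  S: 1 × 32.060 = 32.060
Sum: 18×12.011 + 1×35.450 + 32×1.008 + 1×14.007 + 2×15.999 + 1×32.060 = 361.969 → 361.97 g/mol.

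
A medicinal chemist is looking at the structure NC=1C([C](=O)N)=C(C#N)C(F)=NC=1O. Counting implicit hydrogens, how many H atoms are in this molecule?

Walk through each heavy atom and fill implicit hydrogens from standard valence (C 4, N 3, O 2, S 2, halogen 1):
  atom 1: N, bond orders sum to 1 (valence 3) → 2 H
  atom 2: C, bond orders sum to 4 (valence 4) → 0 H
  atom 3: C, bond orders sum to 4 (valence 4) → 0 H
  atom 4: C with explicit H count 0
  atom 5: O, bond orders sum to 2 (valence 2) → 0 H
  atom 6: N, bond orders sum to 1 (valence 3) → 2 H
  atom 7: C, bond orders sum to 4 (valence 4) → 0 H
  atom 8: C, bond orders sum to 4 (valence 4) → 0 H
  atom 9: N, bond orders sum to 3 (valence 3) → 0 H
  atom 10: C, bond orders sum to 4 (valence 4) → 0 H
  atom 11: F (halogen, monovalent) → 0 H
  atom 12: N, bond orders sum to 3 (valence 3) → 0 H
  atom 13: C, bond orders sum to 4 (valence 4) → 0 H
  atom 14: O, bond orders sum to 1 (valence 2) → 1 H
Total hydrogens: 5.

5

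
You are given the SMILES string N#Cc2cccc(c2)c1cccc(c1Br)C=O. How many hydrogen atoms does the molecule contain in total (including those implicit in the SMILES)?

Walk through each heavy atom and fill implicit hydrogens from standard valence (C 4, N 3, O 2, S 2, halogen 1); for lowercase aromatic atoms, an aromatic c carries 1 H when it has two neighbours and 0 H with three, and aromatic n carries 0 H:
  atom 1: N, bond orders sum to 3 (valence 3) → 0 H
  atom 2: C, bond orders sum to 4 (valence 4) → 0 H
  atom 3: aromatic c, 3 neighbours → 0 H
  atom 4: aromatic c, 2 neighbours → 1 H
  atom 5: aromatic c, 2 neighbours → 1 H
  atom 6: aromatic c, 2 neighbours → 1 H
  atom 7: aromatic c, 3 neighbours → 0 H
  atom 8: aromatic c, 2 neighbours → 1 H
  atom 9: aromatic c, 3 neighbours → 0 H
  atom 10: aromatic c, 2 neighbours → 1 H
  atom 11: aromatic c, 2 neighbours → 1 H
  atom 12: aromatic c, 2 neighbours → 1 H
  atom 13: aromatic c, 3 neighbours → 0 H
  atom 14: aromatic c, 3 neighbours → 0 H
  atom 15: Br (halogen, monovalent) → 0 H
  atom 16: C, bond orders sum to 3 (valence 4) → 1 H
  atom 17: O, bond orders sum to 2 (valence 2) → 0 H
Total hydrogens: 8.

8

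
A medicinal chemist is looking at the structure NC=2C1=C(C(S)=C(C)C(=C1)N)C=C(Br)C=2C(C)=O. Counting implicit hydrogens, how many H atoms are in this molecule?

13

Walk through each heavy atom and fill implicit hydrogens from standard valence (C 4, N 3, O 2, S 2, halogen 1):
  atom 1: N, bond orders sum to 1 (valence 3) → 2 H
  atom 2: C, bond orders sum to 4 (valence 4) → 0 H
  atom 3: C, bond orders sum to 4 (valence 4) → 0 H
  atom 4: C, bond orders sum to 4 (valence 4) → 0 H
  atom 5: C, bond orders sum to 4 (valence 4) → 0 H
  atom 6: S, bond orders sum to 1 (valence 2) → 1 H
  atom 7: C, bond orders sum to 4 (valence 4) → 0 H
  atom 8: C, bond orders sum to 1 (valence 4) → 3 H
  atom 9: C, bond orders sum to 4 (valence 4) → 0 H
  atom 10: C, bond orders sum to 3 (valence 4) → 1 H
  atom 11: N, bond orders sum to 1 (valence 3) → 2 H
  atom 12: C, bond orders sum to 3 (valence 4) → 1 H
  atom 13: C, bond orders sum to 4 (valence 4) → 0 H
  atom 14: Br (halogen, monovalent) → 0 H
  atom 15: C, bond orders sum to 4 (valence 4) → 0 H
  atom 16: C, bond orders sum to 4 (valence 4) → 0 H
  atom 17: C, bond orders sum to 1 (valence 4) → 3 H
  atom 18: O, bond orders sum to 2 (valence 2) → 0 H
Total hydrogens: 13.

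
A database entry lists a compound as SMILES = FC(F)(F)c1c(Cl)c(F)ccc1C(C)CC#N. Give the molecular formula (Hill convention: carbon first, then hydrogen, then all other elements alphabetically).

Walk through each heavy atom and fill implicit hydrogens from standard valence (C 4, N 3, O 2, S 2, halogen 1); for lowercase aromatic atoms, an aromatic c carries 1 H when it has two neighbours and 0 H with three, and aromatic n carries 0 H:
  atom 1: F (halogen, monovalent) → 0 H
  atom 2: C, bond orders sum to 4 (valence 4) → 0 H
  atom 3: F (halogen, monovalent) → 0 H
  atom 4: F (halogen, monovalent) → 0 H
  atom 5: aromatic c, 3 neighbours → 0 H
  atom 6: aromatic c, 3 neighbours → 0 H
  atom 7: Cl (halogen, monovalent) → 0 H
  atom 8: aromatic c, 3 neighbours → 0 H
  atom 9: F (halogen, monovalent) → 0 H
  atom 10: aromatic c, 2 neighbours → 1 H
  atom 11: aromatic c, 2 neighbours → 1 H
  atom 12: aromatic c, 3 neighbours → 0 H
  atom 13: C, bond orders sum to 3 (valence 4) → 1 H
  atom 14: C, bond orders sum to 1 (valence 4) → 3 H
  atom 15: C, bond orders sum to 2 (valence 4) → 2 H
  atom 16: C, bond orders sum to 4 (valence 4) → 0 H
  atom 17: N, bond orders sum to 3 (valence 3) → 0 H
Totals → C:11, H:8, Cl:1, F:4, N:1.
In Hill order: C11H8ClF4N.

C11H8ClF4N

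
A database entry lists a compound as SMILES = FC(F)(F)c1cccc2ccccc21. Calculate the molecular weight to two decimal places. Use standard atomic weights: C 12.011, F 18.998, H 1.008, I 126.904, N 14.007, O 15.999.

First, the molecular formula is C11H7F3 (counting implicit H from valence).
  C: 11 × 12.011 = 132.121
  F: 3 × 18.998 = 56.994
  H: 7 × 1.008 = 7.056
Sum: 11×12.011 + 3×18.998 + 7×1.008 = 196.171 → 196.17 g/mol.

196.17 g/mol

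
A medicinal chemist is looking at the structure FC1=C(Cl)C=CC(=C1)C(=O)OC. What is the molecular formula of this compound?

C8H6ClFO2

Walk through each heavy atom and fill implicit hydrogens from standard valence (C 4, N 3, O 2, S 2, halogen 1):
  atom 1: F (halogen, monovalent) → 0 H
  atom 2: C, bond orders sum to 4 (valence 4) → 0 H
  atom 3: C, bond orders sum to 4 (valence 4) → 0 H
  atom 4: Cl (halogen, monovalent) → 0 H
  atom 5: C, bond orders sum to 3 (valence 4) → 1 H
  atom 6: C, bond orders sum to 3 (valence 4) → 1 H
  atom 7: C, bond orders sum to 4 (valence 4) → 0 H
  atom 8: C, bond orders sum to 3 (valence 4) → 1 H
  atom 9: C, bond orders sum to 4 (valence 4) → 0 H
  atom 10: O, bond orders sum to 2 (valence 2) → 0 H
  atom 11: O, bond orders sum to 2 (valence 2) → 0 H
  atom 12: C, bond orders sum to 1 (valence 4) → 3 H
Totals → C:8, H:6, Cl:1, F:1, O:2.
In Hill order: C8H6ClFO2.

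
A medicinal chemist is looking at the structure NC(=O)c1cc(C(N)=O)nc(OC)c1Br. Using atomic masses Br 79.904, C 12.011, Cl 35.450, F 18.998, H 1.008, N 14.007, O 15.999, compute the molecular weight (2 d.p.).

274.07 g/mol

First, the molecular formula is C8H8BrN3O3 (counting implicit H from valence).
  Br: 1 × 79.904 = 79.904
  C: 8 × 12.011 = 96.088
  H: 8 × 1.008 = 8.064
  N: 3 × 14.007 = 42.021
  O: 3 × 15.999 = 47.997
Sum: 1×79.904 + 8×12.011 + 8×1.008 + 3×14.007 + 3×15.999 = 274.074 → 274.07 g/mol.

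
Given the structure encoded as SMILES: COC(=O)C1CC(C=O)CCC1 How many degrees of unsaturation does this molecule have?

3

Degree of unsaturation = (number of rings) + (number of π bonds).
Ring closures in the SMILES: 1.
π bonds: 2 double bonds (each 1 DoU) → 2 DoU from unsaturation.
Total DoU = 1 + 2 = 3.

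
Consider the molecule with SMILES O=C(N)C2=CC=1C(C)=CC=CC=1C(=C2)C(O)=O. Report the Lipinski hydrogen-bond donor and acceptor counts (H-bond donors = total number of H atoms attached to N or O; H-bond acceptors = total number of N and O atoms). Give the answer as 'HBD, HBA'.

Donors: find every N or O and count the H atoms it carries.
  atom 1 (O): bond orders sum to 2 → 0 H
  atom 3 (N): bond orders sum to 1 → 2 H
  atom 16 (O): bond orders sum to 1 → 1 H
  atom 17 (O): bond orders sum to 2 → 0 H
Lipinski HBD = 3.
Acceptors: N atoms = 1, O atoms = 3 → HBA = 4.

3, 4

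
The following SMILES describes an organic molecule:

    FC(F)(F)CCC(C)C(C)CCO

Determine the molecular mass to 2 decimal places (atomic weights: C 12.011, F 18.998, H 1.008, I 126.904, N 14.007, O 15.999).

198.23 g/mol

First, the molecular formula is C9H17F3O (counting implicit H from valence).
  C: 9 × 12.011 = 108.099
  F: 3 × 18.998 = 56.994
  H: 17 × 1.008 = 17.136
  O: 1 × 15.999 = 15.999
Sum: 9×12.011 + 3×18.998 + 17×1.008 + 1×15.999 = 198.228 → 198.23 g/mol.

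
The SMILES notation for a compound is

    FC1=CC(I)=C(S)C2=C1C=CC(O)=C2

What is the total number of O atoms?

Scan the SMILES for O atoms (remember two-letter symbols like Cl and Br are single atoms).
Oxygen count: 1.

1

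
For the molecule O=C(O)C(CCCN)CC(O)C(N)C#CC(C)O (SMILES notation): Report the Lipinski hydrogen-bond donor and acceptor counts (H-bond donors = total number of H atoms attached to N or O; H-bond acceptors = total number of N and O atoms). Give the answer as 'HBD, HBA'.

7, 6

Donors: find every N or O and count the H atoms it carries.
  atom 1 (O): bond orders sum to 2 → 0 H
  atom 3 (O): bond orders sum to 1 → 1 H
  atom 8 (N): bond orders sum to 1 → 2 H
  atom 11 (O): bond orders sum to 1 → 1 H
  atom 13 (N): bond orders sum to 1 → 2 H
  atom 18 (O): bond orders sum to 1 → 1 H
Lipinski HBD = 7.
Acceptors: N atoms = 2, O atoms = 4 → HBA = 6.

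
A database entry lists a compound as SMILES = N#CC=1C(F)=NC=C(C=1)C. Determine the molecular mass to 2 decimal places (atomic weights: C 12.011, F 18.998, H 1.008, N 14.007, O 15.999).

136.13 g/mol

First, the molecular formula is C7H5FN2 (counting implicit H from valence).
  C: 7 × 12.011 = 84.077
  F: 1 × 18.998 = 18.998
  H: 5 × 1.008 = 5.040
  N: 2 × 14.007 = 28.014
Sum: 7×12.011 + 1×18.998 + 5×1.008 + 2×14.007 = 136.129 → 136.13 g/mol.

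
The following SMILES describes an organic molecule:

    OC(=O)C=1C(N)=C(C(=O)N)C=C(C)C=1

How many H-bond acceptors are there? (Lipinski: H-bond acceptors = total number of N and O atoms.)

5

N atoms: 2; O atoms: 3.
Lipinski HBA = 2 + 3 = 5.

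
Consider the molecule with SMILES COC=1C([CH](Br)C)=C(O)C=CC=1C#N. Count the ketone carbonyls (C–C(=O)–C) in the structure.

Scan the SMILES for the ketone motif — none present.
Groups that are present: 1 ether, 1 hydroxyl, 1 nitrile.

0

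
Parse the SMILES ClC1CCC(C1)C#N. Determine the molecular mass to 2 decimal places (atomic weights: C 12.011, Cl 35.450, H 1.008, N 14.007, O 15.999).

First, the molecular formula is C6H8ClN (counting implicit H from valence).
  C: 6 × 12.011 = 72.066
  Cl: 1 × 35.450 = 35.450
  H: 8 × 1.008 = 8.064
  N: 1 × 14.007 = 14.007
Sum: 6×12.011 + 1×35.450 + 8×1.008 + 1×14.007 = 129.587 → 129.59 g/mol.

129.59 g/mol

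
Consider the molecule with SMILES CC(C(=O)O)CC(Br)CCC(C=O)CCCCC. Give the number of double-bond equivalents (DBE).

2

Molecular formula: C14H25BrO3.
DoU = (2C + 2 + N − H − X) / 2, where X is the halogen count and O/S are ignored.
    = (2·14 + 2 + 0 − 25 − 1) / 2 = 4 / 2 = 2.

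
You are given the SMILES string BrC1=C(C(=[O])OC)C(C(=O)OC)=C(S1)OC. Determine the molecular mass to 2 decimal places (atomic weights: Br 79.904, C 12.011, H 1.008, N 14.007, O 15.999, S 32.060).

First, the molecular formula is C9H9BrO5S (counting implicit H from valence).
  Br: 1 × 79.904 = 79.904
  C: 9 × 12.011 = 108.099
  H: 9 × 1.008 = 9.072
  O: 5 × 15.999 = 79.995
  S: 1 × 32.060 = 32.060
Sum: 1×79.904 + 9×12.011 + 9×1.008 + 5×15.999 + 1×32.060 = 309.130 → 309.13 g/mol.

309.13 g/mol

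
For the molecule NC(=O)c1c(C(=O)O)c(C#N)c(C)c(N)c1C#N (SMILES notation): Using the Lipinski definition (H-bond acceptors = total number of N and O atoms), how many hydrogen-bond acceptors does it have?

N atoms: 4; O atoms: 3.
Lipinski HBA = 4 + 3 = 7.

7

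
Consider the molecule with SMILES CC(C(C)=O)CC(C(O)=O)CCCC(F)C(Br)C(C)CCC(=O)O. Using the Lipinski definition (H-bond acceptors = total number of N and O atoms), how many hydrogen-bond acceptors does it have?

N atoms: 0; O atoms: 5.
Lipinski HBA = 0 + 5 = 5.

5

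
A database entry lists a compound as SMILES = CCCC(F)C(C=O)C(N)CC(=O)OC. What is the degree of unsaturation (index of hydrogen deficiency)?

2

Molecular formula: C10H18FNO3.
DoU = (2C + 2 + N − H − X) / 2, where X is the halogen count and O/S are ignored.
    = (2·10 + 2 + 1 − 18 − 1) / 2 = 4 / 2 = 2.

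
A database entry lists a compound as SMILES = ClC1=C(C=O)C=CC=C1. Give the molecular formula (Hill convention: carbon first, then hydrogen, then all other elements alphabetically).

C7H5ClO

Walk through each heavy atom and fill implicit hydrogens from standard valence (C 4, N 3, O 2, S 2, halogen 1):
  atom 1: Cl (halogen, monovalent) → 0 H
  atom 2: C, bond orders sum to 4 (valence 4) → 0 H
  atom 3: C, bond orders sum to 4 (valence 4) → 0 H
  atom 4: C, bond orders sum to 3 (valence 4) → 1 H
  atom 5: O, bond orders sum to 2 (valence 2) → 0 H
  atom 6: C, bond orders sum to 3 (valence 4) → 1 H
  atom 7: C, bond orders sum to 3 (valence 4) → 1 H
  atom 8: C, bond orders sum to 3 (valence 4) → 1 H
  atom 9: C, bond orders sum to 3 (valence 4) → 1 H
Totals → C:7, H:5, Cl:1, O:1.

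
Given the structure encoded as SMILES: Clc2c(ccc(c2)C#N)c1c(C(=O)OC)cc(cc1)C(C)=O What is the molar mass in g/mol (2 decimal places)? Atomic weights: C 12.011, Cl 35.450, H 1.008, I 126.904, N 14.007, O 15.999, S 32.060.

First, the molecular formula is C17H12ClNO3 (counting implicit H from valence).
  C: 17 × 12.011 = 204.187
  Cl: 1 × 35.450 = 35.450
  H: 12 × 1.008 = 12.096
  N: 1 × 14.007 = 14.007
  O: 3 × 15.999 = 47.997
Sum: 17×12.011 + 1×35.450 + 12×1.008 + 1×14.007 + 3×15.999 = 313.737 → 313.74 g/mol.

313.74 g/mol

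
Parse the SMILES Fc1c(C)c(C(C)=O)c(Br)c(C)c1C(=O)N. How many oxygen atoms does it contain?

2

Scan the SMILES for O atoms (remember two-letter symbols like Cl and Br are single atoms).
Oxygen count: 2.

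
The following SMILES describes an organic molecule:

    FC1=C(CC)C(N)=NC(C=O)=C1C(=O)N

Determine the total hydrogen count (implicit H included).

Walk through each heavy atom and fill implicit hydrogens from standard valence (C 4, N 3, O 2, S 2, halogen 1):
  atom 1: F (halogen, monovalent) → 0 H
  atom 2: C, bond orders sum to 4 (valence 4) → 0 H
  atom 3: C, bond orders sum to 4 (valence 4) → 0 H
  atom 4: C, bond orders sum to 2 (valence 4) → 2 H
  atom 5: C, bond orders sum to 1 (valence 4) → 3 H
  atom 6: C, bond orders sum to 4 (valence 4) → 0 H
  atom 7: N, bond orders sum to 1 (valence 3) → 2 H
  atom 8: N, bond orders sum to 3 (valence 3) → 0 H
  atom 9: C, bond orders sum to 4 (valence 4) → 0 H
  atom 10: C, bond orders sum to 3 (valence 4) → 1 H
  atom 11: O, bond orders sum to 2 (valence 2) → 0 H
  atom 12: C, bond orders sum to 4 (valence 4) → 0 H
  atom 13: C, bond orders sum to 4 (valence 4) → 0 H
  atom 14: O, bond orders sum to 2 (valence 2) → 0 H
  atom 15: N, bond orders sum to 1 (valence 3) → 2 H
Total hydrogens: 10.

10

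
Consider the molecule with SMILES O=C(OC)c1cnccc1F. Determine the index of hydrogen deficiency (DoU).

Molecular formula: C7H6FNO2.
DoU = (2C + 2 + N − H − X) / 2, where X is the halogen count and O/S are ignored.
    = (2·7 + 2 + 1 − 6 − 1) / 2 = 10 / 2 = 5.

5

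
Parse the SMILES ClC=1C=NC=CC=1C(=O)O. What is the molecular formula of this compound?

Walk through each heavy atom and fill implicit hydrogens from standard valence (C 4, N 3, O 2, S 2, halogen 1):
  atom 1: Cl (halogen, monovalent) → 0 H
  atom 2: C, bond orders sum to 4 (valence 4) → 0 H
  atom 3: C, bond orders sum to 3 (valence 4) → 1 H
  atom 4: N, bond orders sum to 3 (valence 3) → 0 H
  atom 5: C, bond orders sum to 3 (valence 4) → 1 H
  atom 6: C, bond orders sum to 3 (valence 4) → 1 H
  atom 7: C, bond orders sum to 4 (valence 4) → 0 H
  atom 8: C, bond orders sum to 4 (valence 4) → 0 H
  atom 9: O, bond orders sum to 2 (valence 2) → 0 H
  atom 10: O, bond orders sum to 1 (valence 2) → 1 H
Totals → C:6, H:4, Cl:1, N:1, O:2.

C6H4ClNO2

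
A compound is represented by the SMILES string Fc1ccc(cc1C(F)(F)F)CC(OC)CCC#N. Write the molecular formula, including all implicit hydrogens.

Walk through each heavy atom and fill implicit hydrogens from standard valence (C 4, N 3, O 2, S 2, halogen 1); for lowercase aromatic atoms, an aromatic c carries 1 H when it has two neighbours and 0 H with three, and aromatic n carries 0 H:
  atom 1: F (halogen, monovalent) → 0 H
  atom 2: aromatic c, 3 neighbours → 0 H
  atom 3: aromatic c, 2 neighbours → 1 H
  atom 4: aromatic c, 2 neighbours → 1 H
  atom 5: aromatic c, 3 neighbours → 0 H
  atom 6: aromatic c, 2 neighbours → 1 H
  atom 7: aromatic c, 3 neighbours → 0 H
  atom 8: C, bond orders sum to 4 (valence 4) → 0 H
  atom 9: F (halogen, monovalent) → 0 H
  atom 10: F (halogen, monovalent) → 0 H
  atom 11: F (halogen, monovalent) → 0 H
  atom 12: C, bond orders sum to 2 (valence 4) → 2 H
  atom 13: C, bond orders sum to 3 (valence 4) → 1 H
  atom 14: O, bond orders sum to 2 (valence 2) → 0 H
  atom 15: C, bond orders sum to 1 (valence 4) → 3 H
  atom 16: C, bond orders sum to 2 (valence 4) → 2 H
  atom 17: C, bond orders sum to 2 (valence 4) → 2 H
  atom 18: C, bond orders sum to 4 (valence 4) → 0 H
  atom 19: N, bond orders sum to 3 (valence 3) → 0 H
Totals → C:13, H:13, F:4, N:1, O:1.

C13H13F4NO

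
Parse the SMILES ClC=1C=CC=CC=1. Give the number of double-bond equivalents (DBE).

4

Molecular formula: C6H5Cl.
DoU = (2C + 2 + N − H − X) / 2, where X is the halogen count and O/S are ignored.
    = (2·6 + 2 + 0 − 5 − 1) / 2 = 8 / 2 = 4.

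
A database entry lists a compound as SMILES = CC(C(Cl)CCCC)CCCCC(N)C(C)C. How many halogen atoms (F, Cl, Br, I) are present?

Halogen atoms appear at heavy-atom position 4 (1×Cl).
Other groups present: 1 primary amine.
Halogen count: 1.

1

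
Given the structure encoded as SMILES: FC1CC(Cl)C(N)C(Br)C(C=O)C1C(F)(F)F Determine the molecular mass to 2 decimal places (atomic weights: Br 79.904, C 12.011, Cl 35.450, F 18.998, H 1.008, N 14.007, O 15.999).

340.54 g/mol

First, the molecular formula is C9H11BrClF4NO (counting implicit H from valence).
  Br: 1 × 79.904 = 79.904
  C: 9 × 12.011 = 108.099
  Cl: 1 × 35.450 = 35.450
  F: 4 × 18.998 = 75.992
  H: 11 × 1.008 = 11.088
  N: 1 × 14.007 = 14.007
  O: 1 × 15.999 = 15.999
Sum: 1×79.904 + 9×12.011 + 1×35.450 + 4×18.998 + 11×1.008 + 1×14.007 + 1×15.999 = 340.539 → 340.54 g/mol.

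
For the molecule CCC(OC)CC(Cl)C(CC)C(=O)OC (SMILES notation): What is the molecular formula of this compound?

C11H21ClO3

Walk through each heavy atom and fill implicit hydrogens from standard valence (C 4, N 3, O 2, S 2, halogen 1):
  atom 1: C, bond orders sum to 1 (valence 4) → 3 H
  atom 2: C, bond orders sum to 2 (valence 4) → 2 H
  atom 3: C, bond orders sum to 3 (valence 4) → 1 H
  atom 4: O, bond orders sum to 2 (valence 2) → 0 H
  atom 5: C, bond orders sum to 1 (valence 4) → 3 H
  atom 6: C, bond orders sum to 2 (valence 4) → 2 H
  atom 7: C, bond orders sum to 3 (valence 4) → 1 H
  atom 8: Cl (halogen, monovalent) → 0 H
  atom 9: C, bond orders sum to 3 (valence 4) → 1 H
  atom 10: C, bond orders sum to 2 (valence 4) → 2 H
  atom 11: C, bond orders sum to 1 (valence 4) → 3 H
  atom 12: C, bond orders sum to 4 (valence 4) → 0 H
  atom 13: O, bond orders sum to 2 (valence 2) → 0 H
  atom 14: O, bond orders sum to 2 (valence 2) → 0 H
  atom 15: C, bond orders sum to 1 (valence 4) → 3 H
Totals → C:11, H:21, Cl:1, O:3.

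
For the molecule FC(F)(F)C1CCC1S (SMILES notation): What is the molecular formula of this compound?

Walk through each heavy atom and fill implicit hydrogens from standard valence (C 4, N 3, O 2, S 2, halogen 1):
  atom 1: F (halogen, monovalent) → 0 H
  atom 2: C, bond orders sum to 4 (valence 4) → 0 H
  atom 3: F (halogen, monovalent) → 0 H
  atom 4: F (halogen, monovalent) → 0 H
  atom 5: C, bond orders sum to 3 (valence 4) → 1 H
  atom 6: C, bond orders sum to 2 (valence 4) → 2 H
  atom 7: C, bond orders sum to 2 (valence 4) → 2 H
  atom 8: C, bond orders sum to 3 (valence 4) → 1 H
  atom 9: S, bond orders sum to 1 (valence 2) → 1 H
Totals → C:5, H:7, F:3, S:1.
In Hill order: C5H7F3S.

C5H7F3S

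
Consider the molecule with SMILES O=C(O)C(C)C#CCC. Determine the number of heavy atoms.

9

Every atom symbol written in the SMILES (organic subset) is one heavy atom; implicit H are not written.
Heavy atoms by element → C:7, O:2.
Total: 9.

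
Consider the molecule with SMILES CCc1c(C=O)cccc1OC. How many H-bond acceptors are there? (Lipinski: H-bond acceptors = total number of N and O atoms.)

N atoms: 0; O atoms: 2.
Lipinski HBA = 0 + 2 = 2.

2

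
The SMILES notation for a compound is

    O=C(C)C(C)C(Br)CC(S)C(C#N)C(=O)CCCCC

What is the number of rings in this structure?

0

In SMILES, each pair of matching ring-closure digits denotes one ring-closing bond; the number of such bonds equals the number of independent rings.
Ring-closure bonds here: 0.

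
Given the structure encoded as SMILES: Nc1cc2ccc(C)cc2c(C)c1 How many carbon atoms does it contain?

12

Count every carbon token in the SMILES (each C, including those in ring-closure positions and inside branches).
Carbon count: 12.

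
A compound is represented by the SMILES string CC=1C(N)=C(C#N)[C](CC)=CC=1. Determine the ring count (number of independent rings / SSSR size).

1

In SMILES, each pair of matching ring-closure digits denotes one ring-closing bond; the number of such bonds equals the number of independent rings.
Ring-closure bonds here: 1.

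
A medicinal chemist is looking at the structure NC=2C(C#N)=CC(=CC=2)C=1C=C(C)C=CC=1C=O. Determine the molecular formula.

Walk through each heavy atom and fill implicit hydrogens from standard valence (C 4, N 3, O 2, S 2, halogen 1):
  atom 1: N, bond orders sum to 1 (valence 3) → 2 H
  atom 2: C, bond orders sum to 4 (valence 4) → 0 H
  atom 3: C, bond orders sum to 4 (valence 4) → 0 H
  atom 4: C, bond orders sum to 4 (valence 4) → 0 H
  atom 5: N, bond orders sum to 3 (valence 3) → 0 H
  atom 6: C, bond orders sum to 3 (valence 4) → 1 H
  atom 7: C, bond orders sum to 4 (valence 4) → 0 H
  atom 8: C, bond orders sum to 3 (valence 4) → 1 H
  atom 9: C, bond orders sum to 3 (valence 4) → 1 H
  atom 10: C, bond orders sum to 4 (valence 4) → 0 H
  atom 11: C, bond orders sum to 3 (valence 4) → 1 H
  atom 12: C, bond orders sum to 4 (valence 4) → 0 H
  atom 13: C, bond orders sum to 1 (valence 4) → 3 H
  atom 14: C, bond orders sum to 3 (valence 4) → 1 H
  atom 15: C, bond orders sum to 3 (valence 4) → 1 H
  atom 16: C, bond orders sum to 4 (valence 4) → 0 H
  atom 17: C, bond orders sum to 3 (valence 4) → 1 H
  atom 18: O, bond orders sum to 2 (valence 2) → 0 H
Totals → C:15, H:12, N:2, O:1.
In Hill order: C15H12N2O.

C15H12N2O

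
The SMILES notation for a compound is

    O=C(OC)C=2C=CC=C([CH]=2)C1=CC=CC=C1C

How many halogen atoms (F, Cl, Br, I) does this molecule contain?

Scan the SMILES for the halogen motif — none present.
Groups that are present: 1 ester.

0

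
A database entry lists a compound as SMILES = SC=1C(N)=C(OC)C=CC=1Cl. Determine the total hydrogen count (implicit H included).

Walk through each heavy atom and fill implicit hydrogens from standard valence (C 4, N 3, O 2, S 2, halogen 1):
  atom 1: S, bond orders sum to 1 (valence 2) → 1 H
  atom 2: C, bond orders sum to 4 (valence 4) → 0 H
  atom 3: C, bond orders sum to 4 (valence 4) → 0 H
  atom 4: N, bond orders sum to 1 (valence 3) → 2 H
  atom 5: C, bond orders sum to 4 (valence 4) → 0 H
  atom 6: O, bond orders sum to 2 (valence 2) → 0 H
  atom 7: C, bond orders sum to 1 (valence 4) → 3 H
  atom 8: C, bond orders sum to 3 (valence 4) → 1 H
  atom 9: C, bond orders sum to 3 (valence 4) → 1 H
  atom 10: C, bond orders sum to 4 (valence 4) → 0 H
  atom 11: Cl (halogen, monovalent) → 0 H
Total hydrogens: 8.

8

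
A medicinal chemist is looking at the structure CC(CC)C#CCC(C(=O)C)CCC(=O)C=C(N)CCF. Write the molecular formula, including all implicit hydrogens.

C17H26FNO2

Walk through each heavy atom and fill implicit hydrogens from standard valence (C 4, N 3, O 2, S 2, halogen 1):
  atom 1: C, bond orders sum to 1 (valence 4) → 3 H
  atom 2: C, bond orders sum to 3 (valence 4) → 1 H
  atom 3: C, bond orders sum to 2 (valence 4) → 2 H
  atom 4: C, bond orders sum to 1 (valence 4) → 3 H
  atom 5: C, bond orders sum to 4 (valence 4) → 0 H
  atom 6: C, bond orders sum to 4 (valence 4) → 0 H
  atom 7: C, bond orders sum to 2 (valence 4) → 2 H
  atom 8: C, bond orders sum to 3 (valence 4) → 1 H
  atom 9: C, bond orders sum to 4 (valence 4) → 0 H
  atom 10: O, bond orders sum to 2 (valence 2) → 0 H
  atom 11: C, bond orders sum to 1 (valence 4) → 3 H
  atom 12: C, bond orders sum to 2 (valence 4) → 2 H
  atom 13: C, bond orders sum to 2 (valence 4) → 2 H
  atom 14: C, bond orders sum to 4 (valence 4) → 0 H
  atom 15: O, bond orders sum to 2 (valence 2) → 0 H
  atom 16: C, bond orders sum to 3 (valence 4) → 1 H
  atom 17: C, bond orders sum to 4 (valence 4) → 0 H
  atom 18: N, bond orders sum to 1 (valence 3) → 2 H
  atom 19: C, bond orders sum to 2 (valence 4) → 2 H
  atom 20: C, bond orders sum to 2 (valence 4) → 2 H
  atom 21: F (halogen, monovalent) → 0 H
Totals → C:17, H:26, F:1, N:1, O:2.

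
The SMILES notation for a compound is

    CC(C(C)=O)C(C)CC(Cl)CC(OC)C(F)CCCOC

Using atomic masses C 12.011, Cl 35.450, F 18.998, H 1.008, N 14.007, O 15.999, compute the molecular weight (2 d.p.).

324.86 g/mol

First, the molecular formula is C16H30ClFO3 (counting implicit H from valence).
  C: 16 × 12.011 = 192.176
  Cl: 1 × 35.450 = 35.450
  F: 1 × 18.998 = 18.998
  H: 30 × 1.008 = 30.240
  O: 3 × 15.999 = 47.997
Sum: 16×12.011 + 1×35.450 + 1×18.998 + 30×1.008 + 3×15.999 = 324.861 → 324.86 g/mol.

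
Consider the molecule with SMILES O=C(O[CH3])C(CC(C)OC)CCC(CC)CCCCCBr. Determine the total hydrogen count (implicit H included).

Walk through each heavy atom and fill implicit hydrogens from standard valence (C 4, N 3, O 2, S 2, halogen 1):
  atom 1: O, bond orders sum to 2 (valence 2) → 0 H
  atom 2: C, bond orders sum to 4 (valence 4) → 0 H
  atom 3: O, bond orders sum to 2 (valence 2) → 0 H
  atom 4: C with explicit H count 3
  atom 5: C, bond orders sum to 3 (valence 4) → 1 H
  atom 6: C, bond orders sum to 2 (valence 4) → 2 H
  atom 7: C, bond orders sum to 3 (valence 4) → 1 H
  atom 8: C, bond orders sum to 1 (valence 4) → 3 H
  atom 9: O, bond orders sum to 2 (valence 2) → 0 H
  atom 10: C, bond orders sum to 1 (valence 4) → 3 H
  atom 11: C, bond orders sum to 2 (valence 4) → 2 H
  atom 12: C, bond orders sum to 2 (valence 4) → 2 H
  atom 13: C, bond orders sum to 3 (valence 4) → 1 H
  atom 14: C, bond orders sum to 2 (valence 4) → 2 H
  atom 15: C, bond orders sum to 1 (valence 4) → 3 H
  atom 16: C, bond orders sum to 2 (valence 4) → 2 H
  atom 17: C, bond orders sum to 2 (valence 4) → 2 H
  atom 18: C, bond orders sum to 2 (valence 4) → 2 H
  atom 19: C, bond orders sum to 2 (valence 4) → 2 H
  atom 20: C, bond orders sum to 2 (valence 4) → 2 H
  atom 21: Br (halogen, monovalent) → 0 H
Total hydrogens: 33.

33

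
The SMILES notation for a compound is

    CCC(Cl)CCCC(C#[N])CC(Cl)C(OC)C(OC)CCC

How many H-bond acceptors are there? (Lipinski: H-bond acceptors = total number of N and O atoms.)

3

N atoms: 1; O atoms: 2.
Lipinski HBA = 1 + 2 = 3.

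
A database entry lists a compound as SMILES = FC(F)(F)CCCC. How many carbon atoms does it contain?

Count every carbon token in the SMILES (each C, including those in ring-closure positions and inside branches).
Carbon count: 5.

5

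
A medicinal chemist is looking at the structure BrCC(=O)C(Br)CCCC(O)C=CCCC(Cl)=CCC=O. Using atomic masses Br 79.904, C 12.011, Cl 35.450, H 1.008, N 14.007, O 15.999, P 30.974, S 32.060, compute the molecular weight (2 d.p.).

444.59 g/mol

First, the molecular formula is C15H21Br2ClO3 (counting implicit H from valence).
  Br: 2 × 79.904 = 159.808
  C: 15 × 12.011 = 180.165
  Cl: 1 × 35.450 = 35.450
  H: 21 × 1.008 = 21.168
  O: 3 × 15.999 = 47.997
Sum: 2×79.904 + 15×12.011 + 1×35.450 + 21×1.008 + 3×15.999 = 444.588 → 444.59 g/mol.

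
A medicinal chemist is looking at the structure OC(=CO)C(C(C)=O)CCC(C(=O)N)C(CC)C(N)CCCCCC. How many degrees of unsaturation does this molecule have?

3

Molecular formula: C19H36N2O4.
DoU = (2C + 2 + N − H − X) / 2, where X is the halogen count and O/S are ignored.
    = (2·19 + 2 + 2 − 36 − 0) / 2 = 6 / 2 = 3.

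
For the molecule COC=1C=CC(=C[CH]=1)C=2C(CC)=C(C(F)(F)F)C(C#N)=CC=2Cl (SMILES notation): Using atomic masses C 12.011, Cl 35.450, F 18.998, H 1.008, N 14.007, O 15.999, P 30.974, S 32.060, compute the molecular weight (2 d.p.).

First, the molecular formula is C17H13ClF3NO (counting implicit H from valence).
  C: 17 × 12.011 = 204.187
  Cl: 1 × 35.450 = 35.450
  F: 3 × 18.998 = 56.994
  H: 13 × 1.008 = 13.104
  N: 1 × 14.007 = 14.007
  O: 1 × 15.999 = 15.999
Sum: 17×12.011 + 1×35.450 + 3×18.998 + 13×1.008 + 1×14.007 + 1×15.999 = 339.741 → 339.74 g/mol.

339.74 g/mol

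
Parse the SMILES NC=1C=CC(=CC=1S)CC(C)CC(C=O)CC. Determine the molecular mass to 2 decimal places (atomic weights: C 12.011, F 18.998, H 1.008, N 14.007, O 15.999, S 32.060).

First, the molecular formula is C14H21NOS (counting implicit H from valence).
  C: 14 × 12.011 = 168.154
  H: 21 × 1.008 = 21.168
  N: 1 × 14.007 = 14.007
  O: 1 × 15.999 = 15.999
  S: 1 × 32.060 = 32.060
Sum: 14×12.011 + 21×1.008 + 1×14.007 + 1×15.999 + 1×32.060 = 251.388 → 251.39 g/mol.

251.39 g/mol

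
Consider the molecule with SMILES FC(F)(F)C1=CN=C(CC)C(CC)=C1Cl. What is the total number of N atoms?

Scan the SMILES for N atoms (remember two-letter symbols like Cl and Br are single atoms).
Nitrogen count: 1.

1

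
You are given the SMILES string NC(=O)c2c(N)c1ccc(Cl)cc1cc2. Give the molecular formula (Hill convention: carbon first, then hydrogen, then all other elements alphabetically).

C11H9ClN2O

Walk through each heavy atom and fill implicit hydrogens from standard valence (C 4, N 3, O 2, S 2, halogen 1); for lowercase aromatic atoms, an aromatic c carries 1 H when it has two neighbours and 0 H with three, and aromatic n carries 0 H:
  atom 1: N, bond orders sum to 1 (valence 3) → 2 H
  atom 2: C, bond orders sum to 4 (valence 4) → 0 H
  atom 3: O, bond orders sum to 2 (valence 2) → 0 H
  atom 4: aromatic c, 3 neighbours → 0 H
  atom 5: aromatic c, 3 neighbours → 0 H
  atom 6: N, bond orders sum to 1 (valence 3) → 2 H
  atom 7: aromatic c, 3 neighbours → 0 H
  atom 8: aromatic c, 2 neighbours → 1 H
  atom 9: aromatic c, 2 neighbours → 1 H
  atom 10: aromatic c, 3 neighbours → 0 H
  atom 11: Cl (halogen, monovalent) → 0 H
  atom 12: aromatic c, 2 neighbours → 1 H
  atom 13: aromatic c, 3 neighbours → 0 H
  atom 14: aromatic c, 2 neighbours → 1 H
  atom 15: aromatic c, 2 neighbours → 1 H
Totals → C:11, H:9, Cl:1, N:2, O:1.
In Hill order: C11H9ClN2O.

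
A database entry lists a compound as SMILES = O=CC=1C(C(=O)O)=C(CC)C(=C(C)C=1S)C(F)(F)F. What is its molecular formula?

Walk through each heavy atom and fill implicit hydrogens from standard valence (C 4, N 3, O 2, S 2, halogen 1):
  atom 1: O, bond orders sum to 2 (valence 2) → 0 H
  atom 2: C, bond orders sum to 3 (valence 4) → 1 H
  atom 3: C, bond orders sum to 4 (valence 4) → 0 H
  atom 4: C, bond orders sum to 4 (valence 4) → 0 H
  atom 5: C, bond orders sum to 4 (valence 4) → 0 H
  atom 6: O, bond orders sum to 2 (valence 2) → 0 H
  atom 7: O, bond orders sum to 1 (valence 2) → 1 H
  atom 8: C, bond orders sum to 4 (valence 4) → 0 H
  atom 9: C, bond orders sum to 2 (valence 4) → 2 H
  atom 10: C, bond orders sum to 1 (valence 4) → 3 H
  atom 11: C, bond orders sum to 4 (valence 4) → 0 H
  atom 12: C, bond orders sum to 4 (valence 4) → 0 H
  atom 13: C, bond orders sum to 1 (valence 4) → 3 H
  atom 14: C, bond orders sum to 4 (valence 4) → 0 H
  atom 15: S, bond orders sum to 1 (valence 2) → 1 H
  atom 16: C, bond orders sum to 4 (valence 4) → 0 H
  atom 17: F (halogen, monovalent) → 0 H
  atom 18: F (halogen, monovalent) → 0 H
  atom 19: F (halogen, monovalent) → 0 H
Totals → C:12, H:11, F:3, O:3, S:1.

C12H11F3O3S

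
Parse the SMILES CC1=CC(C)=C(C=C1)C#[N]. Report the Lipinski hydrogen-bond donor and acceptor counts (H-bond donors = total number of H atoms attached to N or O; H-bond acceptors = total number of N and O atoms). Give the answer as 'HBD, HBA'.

0, 1

Donors: find every N or O and count the H atoms it carries.
  atom 10 (N): bond orders sum to 3 → 0 H
Lipinski HBD = 0.
Acceptors: N atoms = 1, O atoms = 0 → HBA = 1.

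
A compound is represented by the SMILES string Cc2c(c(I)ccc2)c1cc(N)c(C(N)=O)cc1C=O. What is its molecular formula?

C15H13IN2O2

Walk through each heavy atom and fill implicit hydrogens from standard valence (C 4, N 3, O 2, S 2, halogen 1); for lowercase aromatic atoms, an aromatic c carries 1 H when it has two neighbours and 0 H with three, and aromatic n carries 0 H:
  atom 1: C, bond orders sum to 1 (valence 4) → 3 H
  atom 2: aromatic c, 3 neighbours → 0 H
  atom 3: aromatic c, 3 neighbours → 0 H
  atom 4: aromatic c, 3 neighbours → 0 H
  atom 5: I (halogen, monovalent) → 0 H
  atom 6: aromatic c, 2 neighbours → 1 H
  atom 7: aromatic c, 2 neighbours → 1 H
  atom 8: aromatic c, 2 neighbours → 1 H
  atom 9: aromatic c, 3 neighbours → 0 H
  atom 10: aromatic c, 2 neighbours → 1 H
  atom 11: aromatic c, 3 neighbours → 0 H
  atom 12: N, bond orders sum to 1 (valence 3) → 2 H
  atom 13: aromatic c, 3 neighbours → 0 H
  atom 14: C, bond orders sum to 4 (valence 4) → 0 H
  atom 15: N, bond orders sum to 1 (valence 3) → 2 H
  atom 16: O, bond orders sum to 2 (valence 2) → 0 H
  atom 17: aromatic c, 2 neighbours → 1 H
  atom 18: aromatic c, 3 neighbours → 0 H
  atom 19: C, bond orders sum to 3 (valence 4) → 1 H
  atom 20: O, bond orders sum to 2 (valence 2) → 0 H
Totals → C:15, H:13, I:1, N:2, O:2.
In Hill order: C15H13IN2O2.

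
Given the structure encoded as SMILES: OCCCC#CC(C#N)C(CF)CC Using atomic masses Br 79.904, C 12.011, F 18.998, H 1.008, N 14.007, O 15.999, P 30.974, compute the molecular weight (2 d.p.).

197.25 g/mol

First, the molecular formula is C11H16FNO (counting implicit H from valence).
  C: 11 × 12.011 = 132.121
  F: 1 × 18.998 = 18.998
  H: 16 × 1.008 = 16.128
  N: 1 × 14.007 = 14.007
  O: 1 × 15.999 = 15.999
Sum: 11×12.011 + 1×18.998 + 16×1.008 + 1×14.007 + 1×15.999 = 197.253 → 197.25 g/mol.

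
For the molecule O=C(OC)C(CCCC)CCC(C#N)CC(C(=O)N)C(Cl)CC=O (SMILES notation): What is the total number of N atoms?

Scan the SMILES for N atoms (remember two-letter symbols like Cl and Br are single atoms).
Nitrogen count: 2.

2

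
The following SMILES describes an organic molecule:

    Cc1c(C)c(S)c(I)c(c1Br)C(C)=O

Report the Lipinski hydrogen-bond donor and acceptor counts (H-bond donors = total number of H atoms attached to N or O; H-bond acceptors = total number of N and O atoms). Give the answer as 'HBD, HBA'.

Donors: find every N or O and count the H atoms it carries.
  atom 14 (O): bond orders sum to 2 → 0 H
Lipinski HBD = 0.
Acceptors: N atoms = 0, O atoms = 1 → HBA = 1.

0, 1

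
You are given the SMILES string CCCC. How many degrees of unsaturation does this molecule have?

0

Molecular formula: C4H10.
DoU = (2C + 2 + N − H − X) / 2, where X is the halogen count and O/S are ignored.
    = (2·4 + 2 + 0 − 10 − 0) / 2 = 0 / 2 = 0.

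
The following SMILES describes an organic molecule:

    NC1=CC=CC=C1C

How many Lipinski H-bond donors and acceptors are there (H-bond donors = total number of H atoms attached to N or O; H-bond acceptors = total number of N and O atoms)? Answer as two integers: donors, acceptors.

Donors: find every N or O and count the H atoms it carries.
  atom 1 (N): bond orders sum to 1 → 2 H
Lipinski HBD = 2.
Acceptors: N atoms = 1, O atoms = 0 → HBA = 1.

2, 1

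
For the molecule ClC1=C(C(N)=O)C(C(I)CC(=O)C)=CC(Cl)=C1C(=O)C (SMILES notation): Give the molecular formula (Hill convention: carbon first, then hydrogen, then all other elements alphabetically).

Walk through each heavy atom and fill implicit hydrogens from standard valence (C 4, N 3, O 2, S 2, halogen 1):
  atom 1: Cl (halogen, monovalent) → 0 H
  atom 2: C, bond orders sum to 4 (valence 4) → 0 H
  atom 3: C, bond orders sum to 4 (valence 4) → 0 H
  atom 4: C, bond orders sum to 4 (valence 4) → 0 H
  atom 5: N, bond orders sum to 1 (valence 3) → 2 H
  atom 6: O, bond orders sum to 2 (valence 2) → 0 H
  atom 7: C, bond orders sum to 4 (valence 4) → 0 H
  atom 8: C, bond orders sum to 3 (valence 4) → 1 H
  atom 9: I (halogen, monovalent) → 0 H
  atom 10: C, bond orders sum to 2 (valence 4) → 2 H
  atom 11: C, bond orders sum to 4 (valence 4) → 0 H
  atom 12: O, bond orders sum to 2 (valence 2) → 0 H
  atom 13: C, bond orders sum to 1 (valence 4) → 3 H
  atom 14: C, bond orders sum to 3 (valence 4) → 1 H
  atom 15: C, bond orders sum to 4 (valence 4) → 0 H
  atom 16: Cl (halogen, monovalent) → 0 H
  atom 17: C, bond orders sum to 4 (valence 4) → 0 H
  atom 18: C, bond orders sum to 4 (valence 4) → 0 H
  atom 19: O, bond orders sum to 2 (valence 2) → 0 H
  atom 20: C, bond orders sum to 1 (valence 4) → 3 H
Totals → C:13, H:12, Cl:2, I:1, N:1, O:3.

C13H12Cl2INO3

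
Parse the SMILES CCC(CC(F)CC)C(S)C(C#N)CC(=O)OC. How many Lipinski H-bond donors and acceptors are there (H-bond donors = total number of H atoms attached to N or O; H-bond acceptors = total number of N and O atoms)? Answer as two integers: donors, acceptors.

Donors: find every N or O and count the H atoms it carries.
  atom 13 (N): bond orders sum to 3 → 0 H
  atom 16 (O): bond orders sum to 2 → 0 H
  atom 17 (O): bond orders sum to 2 → 0 H
Lipinski HBD = 0.
Acceptors: N atoms = 1, O atoms = 2 → HBA = 3.

0, 3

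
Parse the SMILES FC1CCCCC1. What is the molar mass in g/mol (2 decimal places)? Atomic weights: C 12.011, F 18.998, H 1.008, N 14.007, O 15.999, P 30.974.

102.15 g/mol

First, the molecular formula is C6H11F (counting implicit H from valence).
  C: 6 × 12.011 = 72.066
  F: 1 × 18.998 = 18.998
  H: 11 × 1.008 = 11.088
Sum: 6×12.011 + 1×18.998 + 11×1.008 = 102.152 → 102.15 g/mol.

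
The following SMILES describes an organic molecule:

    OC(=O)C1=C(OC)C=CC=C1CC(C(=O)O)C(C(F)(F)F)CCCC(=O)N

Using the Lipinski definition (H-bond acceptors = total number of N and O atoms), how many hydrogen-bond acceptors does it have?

7

N atoms: 1; O atoms: 6.
Lipinski HBA = 1 + 6 = 7.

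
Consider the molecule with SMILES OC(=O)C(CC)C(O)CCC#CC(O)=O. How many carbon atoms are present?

10

Count every carbon token in the SMILES (each C, including those in ring-closure positions and inside branches).
Carbon count: 10.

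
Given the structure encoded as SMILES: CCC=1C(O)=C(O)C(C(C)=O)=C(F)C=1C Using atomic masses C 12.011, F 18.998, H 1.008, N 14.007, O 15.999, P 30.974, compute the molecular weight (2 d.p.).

212.22 g/mol

First, the molecular formula is C11H13FO3 (counting implicit H from valence).
  C: 11 × 12.011 = 132.121
  F: 1 × 18.998 = 18.998
  H: 13 × 1.008 = 13.104
  O: 3 × 15.999 = 47.997
Sum: 11×12.011 + 1×18.998 + 13×1.008 + 3×15.999 = 212.220 → 212.22 g/mol.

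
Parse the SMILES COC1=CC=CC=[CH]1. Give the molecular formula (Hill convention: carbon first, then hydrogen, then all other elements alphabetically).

C7H8O

Walk through each heavy atom and fill implicit hydrogens from standard valence (C 4, N 3, O 2, S 2, halogen 1):
  atom 1: C, bond orders sum to 1 (valence 4) → 3 H
  atom 2: O, bond orders sum to 2 (valence 2) → 0 H
  atom 3: C, bond orders sum to 4 (valence 4) → 0 H
  atom 4: C, bond orders sum to 3 (valence 4) → 1 H
  atom 5: C, bond orders sum to 3 (valence 4) → 1 H
  atom 6: C, bond orders sum to 3 (valence 4) → 1 H
  atom 7: C, bond orders sum to 3 (valence 4) → 1 H
  atom 8: C with explicit H count 1
Totals → C:7, H:8, O:1.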